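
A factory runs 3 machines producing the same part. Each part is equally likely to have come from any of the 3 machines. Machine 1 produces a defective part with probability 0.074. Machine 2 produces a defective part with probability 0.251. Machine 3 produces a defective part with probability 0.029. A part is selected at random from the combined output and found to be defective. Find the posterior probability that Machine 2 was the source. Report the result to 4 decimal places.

P(defective|M1) = 0.074; P(defective|M2) = 0.251; P(defective|M3) = 0.029.
Prior × likelihood for each source: 0.333333·0.074=0.02467, 0.333333·0.251=0.08367, 0.333333·0.029=0.009667. Summing gives P(defective) = 0.11800.
P(Machine 2 | defective) = 0.08367 / 0.11800 = 0.7090.

Posterior probability ≈ 0.7090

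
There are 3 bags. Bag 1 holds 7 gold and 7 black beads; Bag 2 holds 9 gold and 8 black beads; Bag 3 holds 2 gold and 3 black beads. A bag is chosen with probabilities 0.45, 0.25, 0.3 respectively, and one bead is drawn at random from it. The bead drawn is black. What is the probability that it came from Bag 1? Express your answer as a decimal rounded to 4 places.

Tabulate prior·likelihood by source: [1] prior 0.45, lik 0.5, product 0.2250; [2] prior 0.25, lik 0.4706, product 0.1176; [3] prior 0.3, lik 0.6, product 0.1800.
Normalizing constant = 0.52265; the posterior for Bag 1 is its product over the sum, 0.2250/0.52265 = 0.4305.

Posterior probability ≈ 0.4305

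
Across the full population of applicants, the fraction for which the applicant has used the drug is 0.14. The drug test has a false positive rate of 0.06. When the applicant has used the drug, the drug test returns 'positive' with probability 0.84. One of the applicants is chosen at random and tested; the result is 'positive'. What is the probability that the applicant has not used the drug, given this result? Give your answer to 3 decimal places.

Let H be the event that the applicant has used the drug. P(H) = 0.14, so P(¬H) = 0.86. With E the 'positive' result, P(E|H) = 0.84 and P(E|¬H) = 0.06.
P(E) = 0.84·0.14 + 0.06·0.86 = 0.11760 + 0.051600 = 0.16920.
By Bayes' theorem, P(H|E) = 0.11760 / 0.16920 = 0.695. Hence P(¬H|E) = 1 − 0.695 = 0.305.

P(¬H | E) ≈ 0.305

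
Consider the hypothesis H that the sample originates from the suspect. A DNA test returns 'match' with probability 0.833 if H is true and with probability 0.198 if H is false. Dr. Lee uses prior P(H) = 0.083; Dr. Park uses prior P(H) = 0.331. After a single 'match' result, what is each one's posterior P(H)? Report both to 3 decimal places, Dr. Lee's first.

The likelihood ratio for a 'match' result is 0.833/0.198 = 4.2071.
Dr. Lee: prior odds 0.083/0.917 = 0.090513; posterior odds 0.38079; posterior probability 0.276.
Dr. Park: prior odds 0.331/0.669 = 0.49477; posterior odds 2.0815; posterior probability 0.675.

Dr. Lee: 0.276; Dr. Park: 0.675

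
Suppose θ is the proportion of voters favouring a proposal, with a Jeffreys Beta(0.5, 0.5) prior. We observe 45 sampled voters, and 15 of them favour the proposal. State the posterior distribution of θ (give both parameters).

Observing 15 successes and 30 failures updates Beta(0.5, 0.5) by adding the success and failure counts to the two shape parameters: α = 0.5+15 = 15.5, β = 0.5+30 = 30.5.

Posterior: Beta(15.5, 30.5)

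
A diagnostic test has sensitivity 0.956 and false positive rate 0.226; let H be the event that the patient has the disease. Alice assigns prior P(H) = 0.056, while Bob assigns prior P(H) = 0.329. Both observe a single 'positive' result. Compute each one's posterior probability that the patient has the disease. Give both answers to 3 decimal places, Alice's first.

Alice: 0.201; Bob: 0.675

P('+'|H) = 0.956, P('+'|¬H) = 0.226.
Alice: numerator 0.956·0.056 = 0.053536; evidence = 0.053536+0.226·0.944 = 0.26688; posterior = 0.201.
Bob: numerator 0.956·0.329 = 0.31452; evidence = 0.31452+0.226·0.671 = 0.46617; posterior = 0.675.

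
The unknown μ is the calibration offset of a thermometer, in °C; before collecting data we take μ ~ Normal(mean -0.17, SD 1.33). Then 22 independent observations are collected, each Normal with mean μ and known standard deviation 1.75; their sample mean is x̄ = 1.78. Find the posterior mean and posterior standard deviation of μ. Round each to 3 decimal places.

With known σ, the Normal prior is conjugate. Weight on the data is w = (n/σ²)/(n/σ² + 1/τ₀²) = 7.18367/(7.18367+0.565323) = 0.92705.
Posterior mean = w·x̄ + (1−w)·μ₀ = 0.92705·1.78 + 0.072954·-0.17 = 1.638. Posterior variance = 1/(7.18367+0.565323) = 0.129049, so SD = 0.359.

Posterior mean ≈ 1.638; posterior SD ≈ 0.359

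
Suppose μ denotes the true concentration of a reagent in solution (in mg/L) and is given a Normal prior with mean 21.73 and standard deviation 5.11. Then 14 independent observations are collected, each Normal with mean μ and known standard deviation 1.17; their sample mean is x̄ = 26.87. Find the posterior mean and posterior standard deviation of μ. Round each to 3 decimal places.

With known σ, the Normal prior is conjugate. Weight on the data is w = (n/σ²)/(n/σ² + 1/τ₀²) = 10.2272/(10.2272+0.0382964) = 0.99627.
Posterior mean = w·x̄ + (1−w)·μ₀ = 0.99627·26.87 + 0.0037306·21.73 = 26.851. Posterior variance = 1/(10.2272+0.0382964) = 0.0974138, so SD = 0.312.

Posterior mean ≈ 26.851; posterior SD ≈ 0.312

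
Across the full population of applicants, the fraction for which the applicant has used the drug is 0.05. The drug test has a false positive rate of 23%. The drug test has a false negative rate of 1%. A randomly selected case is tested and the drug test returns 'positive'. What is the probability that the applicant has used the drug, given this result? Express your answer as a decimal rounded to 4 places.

Let H be the event that the applicant has used the drug. P(H) = 0.05, so P(¬H) = 0.95. With E the 'positive' result, P(E|H) = 0.99 and P(E|¬H) = 0.23.
P(E) = 0.99·0.05 + 0.23·0.95 = 0.049500 + 0.21850 = 0.26800.
By Bayes' theorem, P(H|E) = 0.049500 / 0.26800 = 0.1847.

P(H | E) ≈ 0.1847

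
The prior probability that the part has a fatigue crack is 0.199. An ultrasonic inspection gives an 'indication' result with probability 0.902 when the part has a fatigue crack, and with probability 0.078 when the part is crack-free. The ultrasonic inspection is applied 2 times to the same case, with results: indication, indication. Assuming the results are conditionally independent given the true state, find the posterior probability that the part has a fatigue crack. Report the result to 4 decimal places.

Let H be the event that the part has a fatigue crack; start with P(H) = 0.199. P('indication'|H) = 0.902, P('indication'|¬H) = 0.078.
Update on result 1 ('indication'): P(H) ← 0.902·0.1990 / (0.902·0.1990 + 0.078·0.8010) = 0.17950/0.24198 = 0.7418.
Update on result 2 ('indication'): P(H) ← 0.902·0.7418 / (0.902·0.7418 + 0.078·0.2582) = 0.66910/0.68924 = 0.9708.

Posterior P(H) ≈ 0.9708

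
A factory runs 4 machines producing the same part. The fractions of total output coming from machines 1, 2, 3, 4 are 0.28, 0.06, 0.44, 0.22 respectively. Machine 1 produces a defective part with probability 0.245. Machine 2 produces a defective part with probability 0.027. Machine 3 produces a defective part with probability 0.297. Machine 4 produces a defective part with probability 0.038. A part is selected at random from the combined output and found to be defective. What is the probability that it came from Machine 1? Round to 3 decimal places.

P(defective|M1) = 0.245; P(defective|M2) = 0.027; P(defective|M3) = 0.297; P(defective|M4) = 0.038.
Prior × likelihood for each source: 0.28·0.245=0.06860, 0.06·0.027=0.001620, 0.44·0.297=0.1307, 0.22·0.038=0.008360. Summing gives P(defective) = 0.20926.
P(Machine 1 | defective) = 0.06860 / 0.20926 = 0.328.

Posterior probability ≈ 0.328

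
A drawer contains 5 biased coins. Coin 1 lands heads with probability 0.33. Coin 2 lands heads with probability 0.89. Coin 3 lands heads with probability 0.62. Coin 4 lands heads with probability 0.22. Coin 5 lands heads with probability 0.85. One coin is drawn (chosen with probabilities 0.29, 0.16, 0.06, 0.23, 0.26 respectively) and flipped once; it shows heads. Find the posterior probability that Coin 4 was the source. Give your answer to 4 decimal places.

P(heads|C1) = 0.33; P(heads|C2) = 0.89; P(heads|C3) = 0.62; P(heads|C4) = 0.22; P(heads|C5) = 0.85.
Prior × likelihood for each source: 0.29·0.33=0.09570, 0.16·0.89=0.1424, 0.06·0.62=0.03720, 0.23·0.22=0.05060, 0.26·0.85=0.2210. Summing gives P(heads) = 0.54690.
P(Coin 4 | heads) = 0.05060 / 0.54690 = 0.0925.

Posterior probability ≈ 0.0925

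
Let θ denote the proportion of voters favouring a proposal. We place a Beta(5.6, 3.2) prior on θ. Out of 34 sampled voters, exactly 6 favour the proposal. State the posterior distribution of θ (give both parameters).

The binomial likelihood is conjugate to the Beta prior: with 6 successes and 28 failures, the posterior is Beta(5.6+6, 3.2+28) = Beta(11.6, 31.2).

Posterior: Beta(11.6, 31.2)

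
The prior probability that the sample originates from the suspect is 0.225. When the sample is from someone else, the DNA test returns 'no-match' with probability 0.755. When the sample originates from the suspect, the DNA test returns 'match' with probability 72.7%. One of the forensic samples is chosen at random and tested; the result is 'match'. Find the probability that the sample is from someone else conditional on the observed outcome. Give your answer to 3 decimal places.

P(¬H | E) ≈ 0.537

Write H for 'the sample originates from the suspect'. Prior odds H:¬H = 0.225/0.775 = 0.29032. For the 'match' outcome, the likelihood ratio is 0.727/0.245 = 2.9673.
Posterior odds = 0.29032 × 2.9673 = 0.86149, so P(H|E) = 0.86149/(1+0.86149) = 0.463. Then P(¬H|E) = 1 − 0.463 = 0.537.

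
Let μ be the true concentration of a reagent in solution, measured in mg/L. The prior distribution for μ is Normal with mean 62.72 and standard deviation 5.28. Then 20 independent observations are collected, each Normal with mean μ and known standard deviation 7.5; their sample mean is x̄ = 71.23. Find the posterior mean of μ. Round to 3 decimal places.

With known σ, the Normal prior is conjugate. Weight on the data is w = (n/σ²)/(n/σ² + 1/τ₀²) = 0.355556/(0.355556+0.0358701) = 0.90836.
Posterior mean = w·x̄ + (1−w)·μ₀ = 0.90836·71.23 + 0.091640·62.72 = 70.450.

Posterior mean ≈ 70.450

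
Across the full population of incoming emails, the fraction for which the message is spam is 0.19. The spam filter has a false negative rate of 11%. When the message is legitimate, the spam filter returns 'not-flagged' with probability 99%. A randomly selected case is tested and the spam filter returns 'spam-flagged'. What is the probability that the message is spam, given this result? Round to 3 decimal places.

Write H for 'the message is spam'. Prior odds H:¬H = 0.19/0.81 = 0.23457. For the 'spam-flagged' outcome, the likelihood ratio is 0.89/0.01 = 89.000.
Posterior odds = 0.23457 × 89.000 = 20.877, so P(H|E) = 20.877/(1+20.877) = 0.954.

P(H | E) ≈ 0.954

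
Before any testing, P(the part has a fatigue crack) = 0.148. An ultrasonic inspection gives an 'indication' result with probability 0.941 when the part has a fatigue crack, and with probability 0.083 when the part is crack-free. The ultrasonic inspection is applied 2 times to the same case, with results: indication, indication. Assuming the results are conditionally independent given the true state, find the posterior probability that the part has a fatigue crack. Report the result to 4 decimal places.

Posterior P(H) ≈ 0.9571

Let H be the event that the part has a fatigue crack; start with P(H) = 0.148. P('indication'|H) = 0.941, P('indication'|¬H) = 0.083.
Update on result 1 ('indication'): P(H) ← 0.941·0.1480 / (0.941·0.1480 + 0.083·0.8520) = 0.13927/0.20998 = 0.6632.
Update on result 2 ('indication'): P(H) ← 0.941·0.6632 / (0.941·0.6632 + 0.083·0.3368) = 0.62410/0.65205 = 0.9571.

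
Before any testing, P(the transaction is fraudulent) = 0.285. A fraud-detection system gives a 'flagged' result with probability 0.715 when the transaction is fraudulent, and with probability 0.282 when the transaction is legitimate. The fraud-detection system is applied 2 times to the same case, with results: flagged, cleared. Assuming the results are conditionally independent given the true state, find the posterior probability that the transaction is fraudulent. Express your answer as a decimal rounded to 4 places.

Posterior P(H) ≈ 0.2863

With H the event that the transaction is fraudulent, the joint likelihood of the observed sequence is P(data|H) = 0.715·0.285 = 0.20377 and P(data|¬H) = 0.282·0.718 = 0.20248.
Bayes: P(H|data) = 0.285·0.20377 / (0.285·0.20377 + 0.715·0.20248) = 0.058076/0.20285 = 0.2863.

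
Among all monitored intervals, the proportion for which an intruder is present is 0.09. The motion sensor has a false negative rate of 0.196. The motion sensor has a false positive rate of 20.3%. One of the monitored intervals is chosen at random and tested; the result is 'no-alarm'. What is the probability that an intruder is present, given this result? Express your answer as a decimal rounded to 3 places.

P(H | E) ≈ 0.024

Let H be the event that an intruder is present. P(H) = 0.09, so P(¬H) = 0.91. With E the 'no-alarm' result, P(E|H) = 0.196 and P(E|¬H) = 0.797.
P(E) = 0.196·0.09 + 0.797·0.91 = 0.017640 + 0.72527 = 0.74291.
By Bayes' theorem, P(H|E) = 0.017640 / 0.74291 = 0.024.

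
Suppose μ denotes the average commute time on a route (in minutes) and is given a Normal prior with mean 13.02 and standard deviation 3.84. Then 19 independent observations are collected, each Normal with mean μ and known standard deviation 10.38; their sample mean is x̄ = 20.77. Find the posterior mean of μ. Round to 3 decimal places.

Posterior mean ≈ 18.617

With known σ, the Normal prior is conjugate. Weight on the data is w = (n/σ²)/(n/σ² + 1/τ₀²) = 0.176343/(0.176343+0.0678168) = 0.72224.
Posterior mean = w·x̄ + (1−w)·μ₀ = 0.72224·20.77 + 0.27776·13.02 = 18.617.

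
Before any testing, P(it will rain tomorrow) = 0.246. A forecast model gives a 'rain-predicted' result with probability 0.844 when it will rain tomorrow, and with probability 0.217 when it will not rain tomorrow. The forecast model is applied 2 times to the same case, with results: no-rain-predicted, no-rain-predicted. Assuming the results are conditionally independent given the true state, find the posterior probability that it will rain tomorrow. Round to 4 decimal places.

Posterior P(H) ≈ 0.0128

With H the event that it will rain tomorrow, the joint likelihood of the observed sequence is P(data|H) = 0.156·0.156 = 0.024336 and P(data|¬H) = 0.783·0.783 = 0.61309.
Bayes: P(H|data) = 0.246·0.024336 / (0.246·0.024336 + 0.754·0.61309) = 0.0059867/0.46826 = 0.0128.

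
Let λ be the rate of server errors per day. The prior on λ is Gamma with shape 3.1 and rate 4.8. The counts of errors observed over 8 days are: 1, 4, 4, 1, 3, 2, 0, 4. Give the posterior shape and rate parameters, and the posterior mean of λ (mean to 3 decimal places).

Posterior: Gamma(shape=22.1, rate=12.8); mean ≈ 1.727

Total count ∑xᵢ = 19 over n = 8 days.
Gamma is conjugate to the Poisson likelihood: posterior is Gamma(shape = 3.1+19 = 22.1, rate = 4.8+8 = 12.8).
E[λ | data] = 22.1/12.8 = 1.727.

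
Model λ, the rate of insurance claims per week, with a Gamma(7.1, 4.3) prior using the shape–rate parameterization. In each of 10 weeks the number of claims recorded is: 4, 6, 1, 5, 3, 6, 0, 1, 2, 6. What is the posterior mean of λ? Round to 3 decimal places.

Posterior mean ≈ 2.874

The Poisson likelihood adds the total count to the shape and the number of exposure periods to the rate. Here ∑xᵢ = 34 and n = 10, so shape 7.1→41.1 and rate 4.3→14.3.
Posterior mean = shape/rate = 41.1/14.3 = 2.874.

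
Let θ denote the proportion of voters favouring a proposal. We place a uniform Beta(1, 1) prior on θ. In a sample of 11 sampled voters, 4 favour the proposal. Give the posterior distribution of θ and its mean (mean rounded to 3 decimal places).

Observing 4 successes and 7 failures updates Beta(1, 1) by adding the success and failure counts to the two shape parameters: α = 1+4 = 5, β = 1+7 = 8.
Posterior mean = α/(α+β) = 5/13 = 0.385.

Posterior: Beta(5, 8); mean ≈ 0.385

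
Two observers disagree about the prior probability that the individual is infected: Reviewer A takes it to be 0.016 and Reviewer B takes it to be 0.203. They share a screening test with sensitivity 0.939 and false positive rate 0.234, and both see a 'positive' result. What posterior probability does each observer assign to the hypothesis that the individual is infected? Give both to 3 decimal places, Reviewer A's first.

P('+'|H) = 0.939, P('+'|¬H) = 0.234.
Reviewer A: numerator 0.939·0.016 = 0.015024; evidence = 0.015024+0.234·0.984 = 0.24528; posterior = 0.061.
Reviewer B: numerator 0.939·0.203 = 0.19062; evidence = 0.19062+0.234·0.797 = 0.37711; posterior = 0.505.

Reviewer A: 0.061; Reviewer B: 0.505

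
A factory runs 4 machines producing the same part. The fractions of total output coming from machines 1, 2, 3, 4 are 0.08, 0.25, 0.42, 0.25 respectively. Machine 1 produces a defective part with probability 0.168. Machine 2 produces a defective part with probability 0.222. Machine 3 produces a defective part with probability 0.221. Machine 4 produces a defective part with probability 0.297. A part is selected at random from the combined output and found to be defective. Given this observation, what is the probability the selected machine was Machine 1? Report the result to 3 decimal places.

Tabulate prior·likelihood by source: [1] prior 0.08, lik 0.168, product 0.01344; [2] prior 0.25, lik 0.222, product 0.05550; [3] prior 0.42, lik 0.221, product 0.09282; [4] prior 0.25, lik 0.297, product 0.07425.
Normalizing constant = 0.23601; the posterior for Machine 1 is its product over the sum, 0.01344/0.23601 = 0.057.

Posterior probability ≈ 0.057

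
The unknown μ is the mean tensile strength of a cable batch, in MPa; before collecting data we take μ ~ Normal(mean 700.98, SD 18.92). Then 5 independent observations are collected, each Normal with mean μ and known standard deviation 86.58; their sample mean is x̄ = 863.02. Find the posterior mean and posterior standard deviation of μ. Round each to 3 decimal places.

Posterior mean ≈ 732.213; posterior SD ≈ 16.999

Prior precision 1/τ₀² = 1/18.92² = 0.00279356; data precision n/σ² = 5/86.58² = 0.00066701.
Posterior precision = 0.00279356 + 0.00066701 = 0.00346057, giving posterior SD = 1/√0.00346057 = 16.999.
Posterior mean = (0.00279356·700.98 + 0.00066701·863.02) / 0.00346057 = 732.213.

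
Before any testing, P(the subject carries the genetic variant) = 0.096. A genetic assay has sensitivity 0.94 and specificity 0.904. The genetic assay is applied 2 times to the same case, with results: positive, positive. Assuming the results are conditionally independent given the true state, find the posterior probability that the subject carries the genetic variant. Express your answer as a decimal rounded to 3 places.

Posterior P(H) ≈ 0.911

With H the event that the subject carries the genetic variant, the joint likelihood of the observed sequence is P(data|H) = 0.94·0.94 = 0.88360 and P(data|¬H) = 0.096·0.096 = 0.0092160.
Bayes: P(H|data) = 0.096·0.88360 / (0.096·0.88360 + 0.904·0.0092160) = 0.084826/0.093157 = 0.9106.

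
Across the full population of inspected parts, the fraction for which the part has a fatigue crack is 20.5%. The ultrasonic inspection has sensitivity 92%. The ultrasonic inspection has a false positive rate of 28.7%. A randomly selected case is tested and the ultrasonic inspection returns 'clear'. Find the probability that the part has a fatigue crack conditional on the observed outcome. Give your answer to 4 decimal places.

P(H | E) ≈ 0.0281

Write H for 'the part has a fatigue crack'. Prior odds H:¬H = 0.205/0.795 = 0.25786. For the 'clear' outcome, the likelihood ratio is 0.08/0.713 = 0.11220.
Posterior odds = 0.25786 × 0.11220 = 0.028933, so P(H|E) = 0.028933/(1+0.028933) = 0.0281.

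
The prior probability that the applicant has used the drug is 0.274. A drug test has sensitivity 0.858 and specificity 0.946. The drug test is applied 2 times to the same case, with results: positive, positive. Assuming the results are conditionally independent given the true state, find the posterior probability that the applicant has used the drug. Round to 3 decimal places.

Posterior P(H) ≈ 0.990

Let H be the event that the applicant has used the drug; start with P(H) = 0.274. P('positive'|H) = 0.858, P('positive'|¬H) = 0.054.
Update on result 1 ('positive'): P(H) ← 0.858·0.2740 / (0.858·0.2740 + 0.054·0.7260) = 0.23509/0.27430 = 0.8571.
Update on result 2 ('positive'): P(H) ← 0.858·0.8571 / (0.858·0.8571 + 0.054·0.1429) = 0.73537/0.74309 = 0.9896.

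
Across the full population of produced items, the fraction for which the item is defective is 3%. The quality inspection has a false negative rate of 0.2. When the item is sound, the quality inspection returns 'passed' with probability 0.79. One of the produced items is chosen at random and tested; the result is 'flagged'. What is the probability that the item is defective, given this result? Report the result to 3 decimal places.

P(H | E) ≈ 0.105

Write H for 'the item is defective'. Prior odds H:¬H = 0.03/0.97 = 0.030928. For the 'flagged' outcome, the likelihood ratio is 0.8/0.21 = 3.8095.
Posterior odds = 0.030928 × 3.8095 = 0.11782, so P(H|E) = 0.11782/(1+0.11782) = 0.105.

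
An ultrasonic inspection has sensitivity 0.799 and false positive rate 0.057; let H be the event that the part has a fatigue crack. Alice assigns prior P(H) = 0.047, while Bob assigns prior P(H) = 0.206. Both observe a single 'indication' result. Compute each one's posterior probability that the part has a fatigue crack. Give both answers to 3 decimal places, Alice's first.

P('+'|H) = 0.799, P('+'|¬H) = 0.057.
Alice: numerator 0.799·0.047 = 0.037553; evidence = 0.037553+0.057·0.953 = 0.091874; posterior = 0.409.
Bob: numerator 0.799·0.206 = 0.16459; evidence = 0.16459+0.057·0.794 = 0.20985; posterior = 0.784.

Alice: 0.409; Bob: 0.784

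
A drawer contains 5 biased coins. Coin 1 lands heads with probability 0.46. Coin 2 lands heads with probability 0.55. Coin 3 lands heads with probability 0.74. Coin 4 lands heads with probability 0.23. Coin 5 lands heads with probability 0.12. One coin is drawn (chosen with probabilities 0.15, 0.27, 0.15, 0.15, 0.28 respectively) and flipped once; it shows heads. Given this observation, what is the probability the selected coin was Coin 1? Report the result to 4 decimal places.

P(heads|C1) = 0.46; P(heads|C2) = 0.55; P(heads|C3) = 0.74; P(heads|C4) = 0.23; P(heads|C5) = 0.12.
Prior × likelihood for each source: 0.15·0.46=0.06900, 0.27·0.55=0.1485, 0.15·0.74=0.1110, 0.15·0.23=0.03450, 0.28·0.12=0.03360. Summing gives P(heads) = 0.39660.
P(Coin 1 | heads) = 0.06900 / 0.39660 = 0.1740.

Posterior probability ≈ 0.1740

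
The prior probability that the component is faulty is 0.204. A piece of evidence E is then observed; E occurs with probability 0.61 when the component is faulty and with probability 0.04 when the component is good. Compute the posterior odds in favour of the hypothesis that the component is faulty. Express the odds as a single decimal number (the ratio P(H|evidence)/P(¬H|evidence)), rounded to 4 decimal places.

Prior odds = 0.204/(1−0.204) = 0.25628.
Likelihood ratio for E = 0.61/0.04 = 15.250.
Posterior odds = prior odds × LR = 3.9083.

Posterior odds ≈ 3.9083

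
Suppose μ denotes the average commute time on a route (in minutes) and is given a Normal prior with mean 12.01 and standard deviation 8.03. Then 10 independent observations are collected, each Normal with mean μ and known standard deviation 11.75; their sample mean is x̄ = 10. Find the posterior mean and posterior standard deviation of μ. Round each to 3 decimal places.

Prior precision 1/τ₀² = 1/8.03² = 0.0155085; data precision n/σ² = 10/11.75² = 0.0724310.
Posterior precision = 0.0155085 + 0.0724310 = 0.0879394, giving posterior SD = 1/√0.0879394 = 3.372.
Posterior mean = (0.0155085·12.01 + 0.0724310·10) / 0.0879394 = 10.354.

Posterior mean ≈ 10.354; posterior SD ≈ 3.372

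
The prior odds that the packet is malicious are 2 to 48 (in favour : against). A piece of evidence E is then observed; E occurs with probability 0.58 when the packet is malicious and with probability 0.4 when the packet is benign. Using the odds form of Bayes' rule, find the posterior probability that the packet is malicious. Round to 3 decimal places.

Prior odds = 2/48 = 0.041667.
Likelihood ratio for E = 0.58/0.4 = 1.4500.
Posterior odds = prior odds × LR = 0.060417.
Posterior probability = odds/(1+odds) = 0.060417/1.0604 = 0.057.

Posterior probability ≈ 0.057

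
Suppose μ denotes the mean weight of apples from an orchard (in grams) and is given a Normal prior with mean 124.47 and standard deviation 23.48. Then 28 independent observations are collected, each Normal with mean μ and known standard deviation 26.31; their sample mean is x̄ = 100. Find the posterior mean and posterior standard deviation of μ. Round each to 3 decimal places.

With known σ, the Normal prior is conjugate. Weight on the data is w = (n/σ²)/(n/σ² + 1/τ₀²) = 0.0404498/(0.0404498+0.00181386) = 0.95708.
Posterior mean = w·x̄ + (1−w)·μ₀ = 0.95708·100 + 0.042918·124.47 = 101.050. Posterior variance = 1/(0.0404498+0.00181386) = 23.6610, so SD = 4.864.

Posterior mean ≈ 101.050; posterior SD ≈ 4.864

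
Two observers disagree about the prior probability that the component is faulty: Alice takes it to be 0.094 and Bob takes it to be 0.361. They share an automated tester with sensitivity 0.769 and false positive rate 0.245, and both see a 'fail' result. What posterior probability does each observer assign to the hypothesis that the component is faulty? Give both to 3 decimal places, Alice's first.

The likelihood ratio for a 'fail' result is 0.769/0.245 = 3.1388.
Alice: prior odds 0.094/0.906 = 0.10375; posterior odds 0.32566; posterior probability 0.246.
Bob: prior odds 0.361/0.639 = 0.56495; posterior odds 1.7732; posterior probability 0.639.

Alice: 0.246; Bob: 0.639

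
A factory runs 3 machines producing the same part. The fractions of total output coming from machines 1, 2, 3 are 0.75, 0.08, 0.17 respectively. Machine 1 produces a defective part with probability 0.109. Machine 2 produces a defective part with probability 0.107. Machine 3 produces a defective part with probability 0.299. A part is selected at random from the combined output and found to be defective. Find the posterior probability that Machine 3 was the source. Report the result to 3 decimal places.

Posterior probability ≈ 0.360

Tabulate prior·likelihood by source: [1] prior 0.75, lik 0.109, product 0.08175; [2] prior 0.08, lik 0.107, product 0.008560; [3] prior 0.17, lik 0.299, product 0.05083.
Normalizing constant = 0.14114; the posterior for Machine 3 is its product over the sum, 0.05083/0.14114 = 0.360.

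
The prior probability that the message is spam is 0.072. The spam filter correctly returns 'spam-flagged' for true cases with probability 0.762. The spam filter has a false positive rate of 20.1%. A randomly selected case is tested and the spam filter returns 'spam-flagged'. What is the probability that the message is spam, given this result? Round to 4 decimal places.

Let H be the event that the message is spam. P(H) = 0.072, so P(¬H) = 0.928. With E the 'spam-flagged' result, P(E|H) = 0.762 and P(E|¬H) = 0.201.
P(E) = 0.762·0.072 + 0.201·0.928 = 0.054864 + 0.18653 = 0.24139.
By Bayes' theorem, P(H|E) = 0.054864 / 0.24139 = 0.2273.

P(H | E) ≈ 0.2273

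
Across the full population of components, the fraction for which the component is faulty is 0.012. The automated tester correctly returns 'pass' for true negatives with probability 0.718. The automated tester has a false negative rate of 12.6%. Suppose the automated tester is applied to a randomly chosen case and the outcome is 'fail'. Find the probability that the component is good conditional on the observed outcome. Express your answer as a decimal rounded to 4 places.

P(¬H | E) ≈ 0.9637

Write H for 'the component is faulty'. Prior odds H:¬H = 0.012/0.988 = 0.012146. For the 'fail' outcome, the likelihood ratio is 0.874/0.282 = 3.0993.
Posterior odds = 0.012146 × 3.0993 = 0.037643, so P(H|E) = 0.037643/(1+0.037643) = 0.0363. Then P(¬H|E) = 1 − 0.0363 = 0.9637.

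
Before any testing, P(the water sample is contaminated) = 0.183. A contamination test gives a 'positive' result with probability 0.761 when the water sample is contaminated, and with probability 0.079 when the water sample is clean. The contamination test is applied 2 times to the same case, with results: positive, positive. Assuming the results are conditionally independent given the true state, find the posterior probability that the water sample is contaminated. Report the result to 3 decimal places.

Posterior P(H) ≈ 0.954

Let H be the event that the water sample is contaminated; start with P(H) = 0.183. P('positive'|H) = 0.761, P('positive'|¬H) = 0.079.
Update on result 1 ('positive'): P(H) ← 0.761·0.1830 / (0.761·0.1830 + 0.079·0.8170) = 0.13926/0.20381 = 0.6833.
Update on result 2 ('positive'): P(H) ← 0.761·0.6833 / (0.761·0.6833 + 0.079·0.3167) = 0.52000/0.54502 = 0.9541.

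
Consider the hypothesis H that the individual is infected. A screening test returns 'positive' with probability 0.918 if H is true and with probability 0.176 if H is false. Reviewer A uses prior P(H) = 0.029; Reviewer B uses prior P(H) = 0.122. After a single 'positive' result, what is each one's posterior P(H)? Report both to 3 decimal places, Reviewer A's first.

Reviewer A: 0.135; Reviewer B: 0.420

P('+'|H) = 0.918, P('+'|¬H) = 0.176.
Reviewer A: numerator 0.918·0.029 = 0.026622; evidence = 0.026622+0.176·0.971 = 0.19752; posterior = 0.135.
Reviewer B: numerator 0.918·0.122 = 0.11200; evidence = 0.11200+0.176·0.878 = 0.26652; posterior = 0.420.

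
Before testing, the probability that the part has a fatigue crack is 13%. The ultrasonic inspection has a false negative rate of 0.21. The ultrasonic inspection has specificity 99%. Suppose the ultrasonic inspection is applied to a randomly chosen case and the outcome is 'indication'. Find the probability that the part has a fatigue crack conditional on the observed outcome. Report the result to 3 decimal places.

P(H | E) ≈ 0.922

Write H for 'the part has a fatigue crack'. Prior odds H:¬H = 0.13/0.87 = 0.14943. For the 'indication' outcome, the likelihood ratio is 0.79/0.01 = 79.000.
Posterior odds = 0.14943 × 79.000 = 11.805, so P(H|E) = 11.805/(1+11.805) = 0.922.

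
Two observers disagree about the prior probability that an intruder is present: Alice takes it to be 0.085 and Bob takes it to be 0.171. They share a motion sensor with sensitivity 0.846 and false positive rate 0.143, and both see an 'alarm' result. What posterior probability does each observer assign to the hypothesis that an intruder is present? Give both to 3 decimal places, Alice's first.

Alice: 0.355; Bob: 0.550

The likelihood ratio for an 'alarm' result is 0.846/0.143 = 5.9161.
Alice: prior odds 0.085/0.915 = 0.092896; posterior odds 0.54958; posterior probability 0.355.
Bob: prior odds 0.171/0.829 = 0.20627; posterior odds 1.2203; posterior probability 0.550.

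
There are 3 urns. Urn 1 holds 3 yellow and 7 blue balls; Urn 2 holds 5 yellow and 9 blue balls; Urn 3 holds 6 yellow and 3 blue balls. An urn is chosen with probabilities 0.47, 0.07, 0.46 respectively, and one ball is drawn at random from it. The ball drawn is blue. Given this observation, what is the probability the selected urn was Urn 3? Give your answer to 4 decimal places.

Tabulate prior·likelihood by source: [1] prior 0.47, lik 0.7, product 0.3290; [2] prior 0.07, lik 0.6429, product 0.04500; [3] prior 0.46, lik 0.3333, product 0.1533.
Normalizing constant = 0.52733; the posterior for Urn 3 is its product over the sum, 0.1533/0.52733 = 0.2908.

Posterior probability ≈ 0.2908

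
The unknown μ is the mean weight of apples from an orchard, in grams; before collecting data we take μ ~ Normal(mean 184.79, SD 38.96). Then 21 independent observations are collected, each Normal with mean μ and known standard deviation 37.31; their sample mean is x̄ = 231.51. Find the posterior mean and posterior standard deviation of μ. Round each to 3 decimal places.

With known σ, the Normal prior is conjugate. Weight on the data is w = (n/σ²)/(n/σ² + 1/τ₀²) = 0.0150858/(0.0150858+0.00065881) = 0.95816.
Posterior mean = w·x̄ + (1−w)·μ₀ = 0.95816·231.51 + 0.041844·184.79 = 229.555. Posterior variance = 1/(0.0150858+0.00065881) = 63.5137, so SD = 7.970.

Posterior mean ≈ 229.555; posterior SD ≈ 7.970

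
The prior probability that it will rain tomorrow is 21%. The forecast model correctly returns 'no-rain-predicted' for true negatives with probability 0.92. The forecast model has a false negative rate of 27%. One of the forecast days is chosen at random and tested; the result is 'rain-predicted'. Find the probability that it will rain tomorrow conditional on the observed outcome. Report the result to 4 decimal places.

P(H | E) ≈ 0.7081

Let H be the event that it will rain tomorrow. P(H) = 0.21, so P(¬H) = 0.79. With E the 'rain-predicted' result, P(E|H) = 0.73 and P(E|¬H) = 0.08.
P(E) = 0.73·0.21 + 0.08·0.79 = 0.15330 + 0.063200 = 0.21650.
By Bayes' theorem, P(H|E) = 0.15330 / 0.21650 = 0.7081.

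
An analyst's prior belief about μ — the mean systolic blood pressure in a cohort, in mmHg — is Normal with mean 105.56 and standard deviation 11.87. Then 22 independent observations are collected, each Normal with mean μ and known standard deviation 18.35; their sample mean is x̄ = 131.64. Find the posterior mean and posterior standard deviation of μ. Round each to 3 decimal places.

Posterior mean ≈ 129.085; posterior SD ≈ 3.716

With known σ, the Normal prior is conjugate. Weight on the data is w = (n/σ²)/(n/σ² + 1/τ₀²) = 0.0653357/(0.0653357+0.00709739) = 0.90201.
Posterior mean = w·x̄ + (1−w)·μ₀ = 0.90201·131.64 + 0.097985·105.56 = 129.085. Posterior variance = 1/(0.0653357+0.00709739) = 13.8058, so SD = 3.716.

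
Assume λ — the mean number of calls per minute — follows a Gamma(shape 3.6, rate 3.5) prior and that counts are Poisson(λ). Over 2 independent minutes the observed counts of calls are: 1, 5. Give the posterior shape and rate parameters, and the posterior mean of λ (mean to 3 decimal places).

The Poisson likelihood adds the total count to the shape and the number of exposure periods to the rate. Here ∑xᵢ = 6 and n = 2, so shape 3.6→9.6 and rate 3.5→5.5.
E[λ | data] = 9.6/5.5 = 1.745.

Posterior: Gamma(shape=9.6, rate=5.5); mean ≈ 1.745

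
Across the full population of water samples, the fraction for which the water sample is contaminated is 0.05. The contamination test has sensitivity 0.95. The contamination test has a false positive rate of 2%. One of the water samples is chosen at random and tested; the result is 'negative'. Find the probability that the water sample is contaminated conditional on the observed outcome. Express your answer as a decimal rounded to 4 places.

P(H | E) ≈ 0.0027

Write H for 'the water sample is contaminated'. Prior odds H:¬H = 0.05/0.95 = 0.052632. For the 'negative' outcome, the likelihood ratio is 0.05/0.98 = 0.051020.
Posterior odds = 0.052632 × 0.051020 = 0.0026853, so P(H|E) = 0.0026853/(1+0.0026853) = 0.0027.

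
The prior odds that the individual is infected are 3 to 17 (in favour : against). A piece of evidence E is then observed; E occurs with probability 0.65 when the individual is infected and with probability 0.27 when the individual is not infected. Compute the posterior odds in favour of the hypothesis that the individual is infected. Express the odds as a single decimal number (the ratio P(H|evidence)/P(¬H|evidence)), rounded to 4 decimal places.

Posterior odds ≈ 0.4248

Prior odds = 3/17 = 0.17647.
Likelihood ratio for E = 0.65/0.27 = 2.4074.
Posterior odds = prior odds × LR = 0.42484.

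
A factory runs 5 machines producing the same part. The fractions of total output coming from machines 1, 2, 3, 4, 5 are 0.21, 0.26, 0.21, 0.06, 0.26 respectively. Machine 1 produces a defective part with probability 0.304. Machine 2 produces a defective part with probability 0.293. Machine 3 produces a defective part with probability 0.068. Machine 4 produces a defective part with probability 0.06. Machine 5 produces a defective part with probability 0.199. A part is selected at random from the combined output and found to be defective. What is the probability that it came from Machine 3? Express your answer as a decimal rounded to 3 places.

Posterior probability ≈ 0.068

P(defective|M1) = 0.304; P(defective|M2) = 0.293; P(defective|M3) = 0.068; P(defective|M4) = 0.06; P(defective|M5) = 0.199.
Prior × likelihood for each source: 0.21·0.304=0.06384, 0.26·0.293=0.07618, 0.21·0.068=0.01428, 0.06·0.06=0.003600, 0.26·0.199=0.05174. Summing gives P(defective) = 0.20964.
P(Machine 3 | defective) = 0.01428 / 0.20964 = 0.068.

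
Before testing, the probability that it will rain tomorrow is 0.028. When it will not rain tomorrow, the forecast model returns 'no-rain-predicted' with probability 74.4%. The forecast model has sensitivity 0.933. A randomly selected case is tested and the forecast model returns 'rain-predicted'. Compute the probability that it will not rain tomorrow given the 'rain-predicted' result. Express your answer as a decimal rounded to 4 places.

Write H for 'it will rain tomorrow'. Prior odds H:¬H = 0.028/0.972 = 0.028807. For the 'rain-predicted' outcome, the likelihood ratio is 0.933/0.256 = 3.6445.
Posterior odds = 0.028807 × 3.6445 = 0.10499, so P(H|E) = 0.10499/(1+0.10499) = 0.0950. Then P(¬H|E) = 1 − 0.0950 = 0.9050.

P(¬H | E) ≈ 0.9050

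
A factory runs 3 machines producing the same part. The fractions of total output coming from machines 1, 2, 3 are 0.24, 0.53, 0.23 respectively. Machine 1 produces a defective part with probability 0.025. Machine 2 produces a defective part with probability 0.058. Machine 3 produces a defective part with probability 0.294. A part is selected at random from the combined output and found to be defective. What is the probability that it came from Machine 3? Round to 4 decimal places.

P(defective|M1) = 0.025; P(defective|M2) = 0.058; P(defective|M3) = 0.294.
Prior × likelihood for each source: 0.24·0.025=0.006000, 0.53·0.058=0.03074, 0.23·0.294=0.06762. Summing gives P(defective) = 0.10436.
P(Machine 3 | defective) = 0.06762 / 0.10436 = 0.6479.

Posterior probability ≈ 0.6479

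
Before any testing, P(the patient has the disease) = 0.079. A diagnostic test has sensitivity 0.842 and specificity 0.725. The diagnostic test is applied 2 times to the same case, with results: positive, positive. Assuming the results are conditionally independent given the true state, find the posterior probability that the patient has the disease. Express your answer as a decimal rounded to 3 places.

Let H be the event that the patient has the disease; start with P(H) = 0.079. P('positive'|H) = 0.842, P('positive'|¬H) = 0.275.
Update on result 1 ('positive'): P(H) ← 0.842·0.0790 / (0.842·0.0790 + 0.275·0.9210) = 0.066518/0.31979 = 0.2080.
Update on result 2 ('positive'): P(H) ← 0.842·0.2080 / (0.842·0.2080 + 0.275·0.7920) = 0.17514/0.39294 = 0.4457.

Posterior P(H) ≈ 0.446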